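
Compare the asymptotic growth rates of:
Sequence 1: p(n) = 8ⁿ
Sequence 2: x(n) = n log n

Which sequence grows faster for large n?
Comparing growth rates:
Growth-rate hierarchy: log n ≺ any polynomial ≺ any exponential cⁿ (c>1) ≺ n! ≺ nⁿ.
exponential base 8 dominates polynomial degree 1 (with log factor) asymptotically.

p(n) grows faster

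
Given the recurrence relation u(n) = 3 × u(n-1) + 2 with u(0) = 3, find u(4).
Computing step by step:
u(0) = 3
u(1) = 3 × 3 + 2 = 11
u(2) = 3 × 11 + 2 = 35
u(3) = 3 × 35 + 2 = 107
u(4) = 3 × 107 + 2 = 323

323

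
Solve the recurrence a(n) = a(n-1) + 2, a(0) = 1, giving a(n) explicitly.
Recurrence: a(n) = a(n-1) + 2, initial: a(0) = 1.
Each step adds 2, so a(n) = a(0) + 2n = 2n + 1.

a(n) = 2n + 1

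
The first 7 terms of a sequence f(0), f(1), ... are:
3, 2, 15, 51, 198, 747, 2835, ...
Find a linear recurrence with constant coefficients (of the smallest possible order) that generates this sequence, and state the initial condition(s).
Look for the lowest-order linear relation among consecutive terms.
Observation: f(n) - 3·f(n-1) - (3)·f(n-2) = 0 holds for the shown terms, and no order-1 relation f(n) = α·f(n-1) + β fits.
Check at n=3: 3·15 + (3)·2 = 51. ✓

f(n) = 3f(n-1) + 3f(n-2), f(0) = 3, f(1) = 2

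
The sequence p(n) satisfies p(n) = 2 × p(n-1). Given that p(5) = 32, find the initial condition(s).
In general p(n) = 2ⁿ · p(0). At n = 5: p(0) = p(5) / 2^5 = 32 / 32 = 1.

p(0) = 1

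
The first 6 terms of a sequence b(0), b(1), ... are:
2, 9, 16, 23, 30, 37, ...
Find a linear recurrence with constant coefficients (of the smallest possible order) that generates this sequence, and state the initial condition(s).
Look for the lowest-order linear relation among consecutive terms.
Observation: consecutive differences are constant (= 7).
Check at n=2: 1·9 + 7 = 16. ✓

b(n) = b(n-1) + 7, b(0) = 2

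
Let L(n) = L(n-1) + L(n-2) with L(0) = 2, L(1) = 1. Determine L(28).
Computing the sequence terms:
2, 1, 3, 4, 7, 11, 18, 29, 47, 76, 123, 199, 322, 521, 843, 1364, 2207, 3571, 5778, 9349, 15127, 24476, 39603, 64079, 103682, 167761, 271443, 439204, 710647

710647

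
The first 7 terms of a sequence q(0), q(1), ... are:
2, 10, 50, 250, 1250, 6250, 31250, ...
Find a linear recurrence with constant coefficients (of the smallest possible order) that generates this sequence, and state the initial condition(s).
Look for the lowest-order linear relation among consecutive terms.
Observation: each term is 5× the previous.
Check at n=2: 5·10 = 50. ✓

q(n) = 5 × q(n-1), q(0) = 2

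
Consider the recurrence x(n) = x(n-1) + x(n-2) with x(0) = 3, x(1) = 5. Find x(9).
Computing the sequence terms:
3, 5, 8, 13, 21, 34, 55, 89, 144, 233

233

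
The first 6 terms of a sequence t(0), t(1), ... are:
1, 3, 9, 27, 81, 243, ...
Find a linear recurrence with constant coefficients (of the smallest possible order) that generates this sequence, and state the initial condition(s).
Look for the lowest-order linear relation among consecutive terms.
Observation: each term is 3× the previous.
Check at n=2: 3·3 = 9. ✓

t(n) = 3 × t(n-1), t(0) = 1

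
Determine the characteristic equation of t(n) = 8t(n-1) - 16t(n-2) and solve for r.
Substitute t(n) = rⁿ and divide through by rⁿ⁻²: r² - 8r + 16 = 0
Factor: (r - 4)² = 0, so r = 4 (double root).
General solution: t(n) = (A + Bn)·4ⁿ

Characteristic: r² - 8r + 16 = 0, Roots: r = 4 (double root)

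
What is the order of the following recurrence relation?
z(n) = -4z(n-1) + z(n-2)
The order is the largest lag k for which z(n-k) appears. Here the deepest term is z(n-2), so the order is 2.

Order 2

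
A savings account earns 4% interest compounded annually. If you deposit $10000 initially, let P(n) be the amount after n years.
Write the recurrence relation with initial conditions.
Each year the balance grows by 4%, i.e. is multiplied by 1 + 4/100 = 1.04, so P(n) = 1.04 × P(n-1). The initial deposit gives P(0) = 10000.
Unrolling gives the closed form P(n) = 10000 × (1.04)ⁿ.

P(n) = 1.04 × P(n-1), P(0) = 10000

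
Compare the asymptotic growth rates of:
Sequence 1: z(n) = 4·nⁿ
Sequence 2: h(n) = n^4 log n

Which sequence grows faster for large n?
Comparing growth rates:
Growth-rate hierarchy: log n ≺ any polynomial ≺ any exponential cⁿ (c>1) ≺ n! ≺ nⁿ.
super-exponential nⁿ dominates polynomial degree 4 (with log factor) asymptotically.

z(n) grows faster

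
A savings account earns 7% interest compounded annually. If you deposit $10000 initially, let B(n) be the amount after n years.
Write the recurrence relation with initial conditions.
Each year the balance grows by 7%, i.e. is multiplied by 1 + 7/100 = 1.07, so B(n) = 1.07 × B(n-1). The initial deposit gives B(0) = 10000.
Unrolling gives the closed form B(n) = 10000 × (1.07)ⁿ.

B(n) = 1.07 × B(n-1), B(0) = 10000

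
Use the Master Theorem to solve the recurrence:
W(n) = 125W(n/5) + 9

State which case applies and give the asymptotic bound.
Master Theorem template: W(n) = a·W(n/b) + f(n).
Here: a=125, b=5, f(n)=9
Compute log_b(a) = log_5(125) = 3.
f(n) = 9 = O(n^(3-ε)) with ε = 3. Case 1: W(n) = Θ(n^log_b(a)) = Θ(n^3).

Case 1: W(n) = Θ(n^3)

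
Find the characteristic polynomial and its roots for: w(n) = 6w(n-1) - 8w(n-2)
Substitute w(n) = rⁿ and divide through by rⁿ⁻²: r² - 6r + 8 = 0
Factor: (r - 2)(r - 4) = 0, so r = 2, 4.
General solution: w(n) = A·2ⁿ + B·4ⁿ

Characteristic: r² - 6r + 8 = 0, Roots: r = 2, 4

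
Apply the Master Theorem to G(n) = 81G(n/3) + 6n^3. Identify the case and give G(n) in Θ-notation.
Master Theorem template: G(n) = a·G(n/b) + f(n).
Here: a=81, b=3, f(n)=6n^3
Compute log_b(a) = log_3(81) = 4.
f(n) = 6n^3 = O(n^(4-ε)) with ε = 1. Case 1: G(n) = Θ(n^log_b(a)) = Θ(n^4).

Case 1: G(n) = Θ(n^4)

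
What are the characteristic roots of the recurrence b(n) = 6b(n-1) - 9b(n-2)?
Substitute b(n) = rⁿ and divide through by rⁿ⁻²: r² - 6r + 9 = 0
Factor: (r - 3)² = 0, so r = 3 (double root).
General solution: b(n) = (A + Bn)·3ⁿ

Characteristic: r² - 6r + 9 = 0, Roots: r = 3 (double root)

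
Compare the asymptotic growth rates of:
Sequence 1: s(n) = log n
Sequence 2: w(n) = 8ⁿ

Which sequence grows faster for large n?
Comparing growth rates:
Growth-rate hierarchy: log n ≺ any polynomial ≺ any exponential cⁿ (c>1) ≺ n! ≺ nⁿ.
exponential base 8 dominates logarithmic asymptotically.

w(n) grows faster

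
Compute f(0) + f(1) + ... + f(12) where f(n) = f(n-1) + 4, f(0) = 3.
Computing the sequence terms: 3, 7, 11, 15, 19, 23, 27, 31, 35, 39, 43, 47, 51
Adding these values together:

351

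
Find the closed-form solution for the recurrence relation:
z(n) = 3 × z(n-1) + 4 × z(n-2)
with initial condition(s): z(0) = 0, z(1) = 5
Recurrence: z(n) = 3 × z(n-1) + 4 × z(n-2), initial: z(0) = 0, z(1) = 5.
Characteristic equation: r² - 3r - 4 = 0, which factors as (r - 4)(r + 1) = 0, so r = 4, -1. General solution z(n) = A·4ⁿ + B·(-1)ⁿ. From z(0) = 0: A + B = 0. From z(1) = 5: 4A - 1B = 5. Solving gives A = 1, B = -1.

z(n) = 4ⁿ - (-1)ⁿ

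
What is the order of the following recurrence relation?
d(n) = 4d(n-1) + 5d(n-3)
The order is the largest lag k for which d(n-k) appears. Here the deepest term is d(n-3), so the order is 3.

Order 3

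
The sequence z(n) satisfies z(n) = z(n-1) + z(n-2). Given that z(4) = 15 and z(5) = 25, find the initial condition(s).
Work backwards using z(k) = z(k+2) - z(k+1):
z(3) = z(5) - z(4) = 25 - 15 = 10
z(2) = z(4) - z(3) = 15 - 10 = 5
z(1) = z(3) - z(2) = 10 - 5 = 5
z(0) = z(2) - z(1) = 5 - 5 = 0

z(0) = 0, z(1) = 5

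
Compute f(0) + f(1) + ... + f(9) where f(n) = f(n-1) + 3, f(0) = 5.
Computing the sequence terms: 5, 8, 11, 14, 17, 20, 23, 26, 29, 32
Adding these values together:

185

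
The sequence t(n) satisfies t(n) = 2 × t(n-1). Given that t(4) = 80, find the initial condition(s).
In general t(n) = 2ⁿ · t(0). At n = 4: t(0) = t(4) / 2^4 = 80 / 16 = 5.

t(0) = 5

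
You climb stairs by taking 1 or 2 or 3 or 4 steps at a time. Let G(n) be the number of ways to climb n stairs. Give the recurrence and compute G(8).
Condition on the size of the last step (1 to 4): before it there were n-1, …, n-4 stairs climbed, and these cases are disjoint, so G(n) = G(n-1) + G(n-2) + G(n-3) + G(n-4) (order-4 linear recurrence).
Initial conditions by direct count (compositions of i into parts ≤ 4): G(1) = 1; G(2) = 2; G(3) = 4; G(4) = 8.
Iterating the recurrence: G(5) = 15, G(6) = 29, G(7) = 56, G(8) = 108.

G(n) = G(n-1) + G(n-2) + G(n-3) + G(n-4), G(1) = 1, G(2) = 2, G(3) = 4, G(4) = 8; G(8) = 108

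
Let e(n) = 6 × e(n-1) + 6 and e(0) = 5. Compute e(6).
Computing step by step:
e(0) = 5
e(1) = 6 × 5 + 6 = 36
e(2) = 6 × 36 + 6 = 222
e(3) = 6 × 222 + 6 = 1338
e(4) = 6 × 1338 + 6 = 8034
e(5) = 6 × 8034 + 6 = 48210
e(6) = 6 × 48210 + 6 = 289266

289266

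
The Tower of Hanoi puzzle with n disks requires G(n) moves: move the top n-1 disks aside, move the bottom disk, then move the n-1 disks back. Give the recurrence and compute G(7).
Moving n disks = move the top n-1 disks aside (G(n-1) moves) + move the largest disk (1 move) + move the n-1 disks back on top (G(n-1) moves), so G(n) = 2G(n-1) + 1, with G(1) = 1 (a single disk takes one move).
First terms: 1, 3, 7, 15, 31, 63, … — each is one less than a power of 2. Indeed G(n) + 1 = 2(G(n-1) + 1) with G(1) + 1 = 2, so G(n) + 1 = 2ⁿ and G(n) = 2ⁿ - 1.
Hence G(7) = 2^7 - 1 = 128 - 1 = 127.

G(n) = 2G(n-1) + 1, G(1) = 1; G(7) = 127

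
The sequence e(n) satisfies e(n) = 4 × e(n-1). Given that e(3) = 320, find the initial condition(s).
In general e(n) = 4ⁿ · e(0). At n = 3: e(0) = e(3) / 4^3 = 320 / 64 = 5.

e(0) = 5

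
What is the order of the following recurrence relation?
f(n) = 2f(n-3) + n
The order is the largest lag k for which f(n-k) appears. Here the deepest term is f(n-3) (the n term is non-homogeneous and does not affect the order), so the order is 3.

Order 3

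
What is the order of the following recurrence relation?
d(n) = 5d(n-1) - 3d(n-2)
The order is the largest lag k for which d(n-k) appears. Here the deepest term is d(n-2), so the order is 2.

Order 2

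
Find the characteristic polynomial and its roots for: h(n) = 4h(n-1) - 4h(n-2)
Substitute h(n) = rⁿ and divide through by rⁿ⁻²: r² - 4r + 4 = 0
Factor: (r - 2)² = 0, so r = 2 (double root).
General solution: h(n) = (A + Bn)·2ⁿ

Characteristic: r² - 4r + 4 = 0, Roots: r = 2 (double root)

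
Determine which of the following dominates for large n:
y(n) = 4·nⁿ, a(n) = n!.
Comparing growth rates:
Growth-rate hierarchy: log n ≺ any polynomial ≺ any exponential cⁿ (c>1) ≺ n! ≺ nⁿ.
super-exponential nⁿ dominates factorial asymptotically.

y(n) grows faster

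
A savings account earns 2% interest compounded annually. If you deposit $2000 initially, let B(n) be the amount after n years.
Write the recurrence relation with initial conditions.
Each year the balance grows by 2%, i.e. is multiplied by 1 + 2/100 = 1.02, so B(n) = 1.02 × B(n-1). The initial deposit gives B(0) = 2000.
Unrolling gives the closed form B(n) = 2000 × (1.02)ⁿ.

B(n) = 1.02 × B(n-1), B(0) = 2000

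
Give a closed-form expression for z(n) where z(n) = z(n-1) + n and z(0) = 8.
Recurrence: z(n) = z(n-1) + n, initial: z(0) = 8.
Telescoping: z(n) = z(0) + Σᵢ₌₁ⁿ i = 8 + n(n+1)/2.

z(n) = n(n+1)/2 + 8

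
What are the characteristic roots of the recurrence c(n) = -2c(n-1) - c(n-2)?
Substitute c(n) = rⁿ and divide through by rⁿ⁻²: r² + 2r + 1 = 0
Factor: (r + 1)² = 0, so r = -1 (double root).
General solution: c(n) = (A + Bn)·(-1)ⁿ

Characteristic: r² + 2r + 1 = 0, Roots: r = -1 (double root)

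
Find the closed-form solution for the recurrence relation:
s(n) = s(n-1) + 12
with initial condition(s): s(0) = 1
Recurrence: s(n) = s(n-1) + 12, initial: s(0) = 1.
Each step adds 12, so s(n) = s(0) + 12n = 12n + 1.

s(n) = 12n + 1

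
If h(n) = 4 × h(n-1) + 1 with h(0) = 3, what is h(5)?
Computing step by step:
h(0) = 3
h(1) = 4 × 3 + 1 = 13
h(2) = 4 × 13 + 1 = 53
h(3) = 4 × 53 + 1 = 213
h(4) = 4 × 213 + 1 = 853
h(5) = 4 × 853 + 1 = 3413

3413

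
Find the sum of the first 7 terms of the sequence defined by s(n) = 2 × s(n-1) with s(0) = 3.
Computing the sequence terms: 3, 6, 12, 24, 48, 96, 192
Adding these values together:

381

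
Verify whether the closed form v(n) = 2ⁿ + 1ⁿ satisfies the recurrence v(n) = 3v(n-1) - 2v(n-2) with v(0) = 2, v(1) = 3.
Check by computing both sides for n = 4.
From the recurrence with v(0) = 2, v(1) = 3:
  v(0) = 2, v(1) = 3, v(2) = 5, v(3) = 9, v(4) = 17
  so the recurrence gives v(4) = 17.
From the proposed closed form v(n) = 2ⁿ + 1ⁿ:
  v(4) = 17.
Both sides give 17 at n = 4, and the initial condition(s) match, so the closed form is consistent.

Yes, the closed form is correct.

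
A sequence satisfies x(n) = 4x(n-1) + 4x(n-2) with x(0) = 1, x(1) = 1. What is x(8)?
Computing the sequence terms:
1, 1, 8, 36, 176, 848, 4096, 19776, 95488

95488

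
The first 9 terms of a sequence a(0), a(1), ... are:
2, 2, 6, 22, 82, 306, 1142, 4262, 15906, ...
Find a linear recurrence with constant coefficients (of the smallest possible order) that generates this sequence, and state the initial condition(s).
Look for the lowest-order linear relation among consecutive terms.
Observation: a(n) - 4·a(n-1) - (-1)·a(n-2) = 0 holds for the shown terms, and no order-1 relation a(n) = α·a(n-1) + β fits.
Check at n=3: 4·6 + (-1)·2 = 22. ✓

a(n) = 4a(n-1) - a(n-2), a(0) = 2, a(1) = 2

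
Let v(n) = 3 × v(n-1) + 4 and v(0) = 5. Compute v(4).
Computing step by step:
v(0) = 5
v(1) = 3 × 5 + 4 = 19
v(2) = 3 × 19 + 4 = 61
v(3) = 3 × 61 + 4 = 187
v(4) = 3 × 187 + 4 = 565

565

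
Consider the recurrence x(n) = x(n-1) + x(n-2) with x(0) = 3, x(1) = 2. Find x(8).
Computing the sequence terms:
3, 2, 5, 7, 12, 19, 31, 50, 81

81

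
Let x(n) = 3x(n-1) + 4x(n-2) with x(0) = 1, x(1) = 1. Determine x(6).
Computing the sequence terms:
1, 1, 7, 25, 103, 409, 1639

1639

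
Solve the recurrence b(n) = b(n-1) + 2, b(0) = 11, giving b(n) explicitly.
Recurrence: b(n) = b(n-1) + 2, initial: b(0) = 11.
Each step adds 2, so b(n) = b(0) + 2n = 2n + 11.

b(n) = 2n + 11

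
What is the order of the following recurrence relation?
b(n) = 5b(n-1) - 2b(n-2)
The order is the largest lag k for which b(n-k) appears. Here the deepest term is b(n-2), so the order is 2.

Order 2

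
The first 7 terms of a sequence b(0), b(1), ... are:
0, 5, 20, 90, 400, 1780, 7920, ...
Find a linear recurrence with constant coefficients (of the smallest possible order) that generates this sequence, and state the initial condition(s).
Look for the lowest-order linear relation among consecutive terms.
Observation: b(n) - 4·b(n-1) - (2)·b(n-2) = 0 holds for the shown terms, and no order-1 relation b(n) = α·b(n-1) + β fits.
Check at n=3: 4·20 + (2)·5 = 90. ✓

b(n) = 4b(n-1) + 2b(n-2), b(0) = 0, b(1) = 5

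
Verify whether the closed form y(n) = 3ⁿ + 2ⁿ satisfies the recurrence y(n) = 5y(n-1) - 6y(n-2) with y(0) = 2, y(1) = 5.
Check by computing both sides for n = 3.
From the recurrence with y(0) = 2, y(1) = 5:
  y(0) = 2, y(1) = 5, y(2) = 13, y(3) = 35
  so the recurrence gives y(3) = 35.
From the proposed closed form y(n) = 3ⁿ + 2ⁿ:
  y(3) = 35.
Both sides give 35 at n = 3, and the initial condition(s) match, so the closed form is consistent.

Yes, the closed form is correct.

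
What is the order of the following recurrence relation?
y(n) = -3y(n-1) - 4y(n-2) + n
The order is the largest lag k for which y(n-k) appears. Here the deepest term is y(n-2) (the n term is non-homogeneous and does not affect the order), so the order is 2.

Order 2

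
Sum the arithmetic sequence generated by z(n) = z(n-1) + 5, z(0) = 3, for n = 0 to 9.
Computing the sequence terms: 3, 8, 13, 18, 23, 28, 33, 38, 43, 48
Adding these values together:

255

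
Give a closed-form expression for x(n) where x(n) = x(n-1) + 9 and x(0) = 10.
Recurrence: x(n) = x(n-1) + 9, initial: x(0) = 10.
Each step adds 9, so x(n) = x(0) + 9n = 9n + 10.

x(n) = 9n + 10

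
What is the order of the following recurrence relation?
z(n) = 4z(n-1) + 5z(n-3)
The order is the largest lag k for which z(n-k) appears. Here the deepest term is z(n-3), so the order is 3.

Order 3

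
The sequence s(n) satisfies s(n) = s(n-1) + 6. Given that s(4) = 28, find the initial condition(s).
s(4) = s(0) + 4·6, so s(0) = 28 - 24 = 4.

s(0) = 4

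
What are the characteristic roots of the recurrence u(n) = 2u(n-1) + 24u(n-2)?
Substitute u(n) = rⁿ and divide through by rⁿ⁻²: r² - 2r - 24 = 0
Factor: (r + 4)(r - 6) = 0, so r = -4, 6.
General solution: u(n) = A·(-4)ⁿ + B·6ⁿ

Characteristic: r² - 2r - 24 = 0, Roots: r = -4, 6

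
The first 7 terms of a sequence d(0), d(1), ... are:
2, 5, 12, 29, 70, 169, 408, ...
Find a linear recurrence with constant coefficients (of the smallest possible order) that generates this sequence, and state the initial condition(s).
Look for the lowest-order linear relation among consecutive terms.
Observation: d(n) - 2·d(n-1) - (1)·d(n-2) = 0 holds for the shown terms, and no order-1 relation d(n) = α·d(n-1) + β fits.
Check at n=3: 2·12 + (1)·5 = 29. ✓

d(n) = 2d(n-1) + d(n-2), d(0) = 2, d(1) = 5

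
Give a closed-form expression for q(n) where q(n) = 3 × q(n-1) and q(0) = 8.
Recurrence: q(n) = 3 × q(n-1), initial: q(0) = 8.
Each term is 3 times the previous, so this is geometric with ratio 3. After n steps: q(n) = q(0)·3ⁿ = 8·3ⁿ.

q(n) = 8·3ⁿ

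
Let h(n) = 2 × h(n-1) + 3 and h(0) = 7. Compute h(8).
Computing step by step:
h(0) = 7
h(1) = 2 × 7 + 3 = 17
h(2) = 2 × 17 + 3 = 37
h(3) = 2 × 37 + 3 = 77
h(4) = 2 × 77 + 3 = 157
h(5) = 2 × 157 + 3 = 317
h(6) = 2 × 317 + 3 = 637
h(7) = 2 × 637 + 3 = 1277
h(8) = 2 × 1277 + 3 = 2557

2557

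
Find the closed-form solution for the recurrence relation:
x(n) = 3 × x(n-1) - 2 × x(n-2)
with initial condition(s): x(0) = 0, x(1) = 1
Recurrence: x(n) = 3 × x(n-1) - 2 × x(n-2), initial: x(0) = 0, x(1) = 1.
Characteristic equation: r² - 3r + 2 = 0, which factors as (r - 2)(r - 1) = 0, so r = 2, 1. General solution x(n) = A·2ⁿ + B·1ⁿ. From x(0) = 0: A + B = 0. From x(1) = 1: 2A + 1B = 1. Solving gives A = 1, B = -1.

x(n) = 2ⁿ - 1ⁿ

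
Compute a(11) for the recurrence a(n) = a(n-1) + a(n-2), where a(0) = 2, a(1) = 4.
Computing the sequence terms:
2, 4, 6, 10, 16, 26, 42, 68, 110, 178, 288, 466

466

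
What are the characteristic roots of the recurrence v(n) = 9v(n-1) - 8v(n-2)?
Substitute v(n) = rⁿ and divide through by rⁿ⁻²: r² - 9r + 8 = 0
Factor: (r - 8)(r - 1) = 0, so r = 8, 1.
General solution: v(n) = A·8ⁿ + B·1ⁿ

Characteristic: r² - 9r + 8 = 0, Roots: r = 8, 1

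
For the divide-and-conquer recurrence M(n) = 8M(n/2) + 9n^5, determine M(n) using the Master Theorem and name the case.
Master Theorem template: M(n) = a·M(n/b) + f(n).
Here: a=8, b=2, f(n)=9n^5
Compute log_b(a) = log_2(8) = 3.
f(n) = 9n^5 = Ω(n^(3+ε)) with ε = 2, and the regularity condition holds (a·f(n/b) = (a/b^5)·f(n) with a/b^5 = 2^-2 < 1). Case 3: M(n) = Θ(f(n)) = Θ(n^5).

Case 3: M(n) = Θ(n^5)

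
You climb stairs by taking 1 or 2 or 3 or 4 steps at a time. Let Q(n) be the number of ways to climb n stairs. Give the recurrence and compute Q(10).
Condition on the size of the last step (1 to 4): before it there were n-1, …, n-4 stairs climbed, and these cases are disjoint, so Q(n) = Q(n-1) + Q(n-2) + Q(n-3) + Q(n-4) (order-4 linear recurrence).
Initial conditions by direct count (compositions of i into parts ≤ 4): Q(1) = 1; Q(2) = 2; Q(3) = 4; Q(4) = 8.
Iterating the recurrence: Q(5) = 15, Q(6) = 29, Q(7) = 56, Q(8) = 108, Q(9) = 208, Q(10) = 401.

Q(n) = Q(n-1) + Q(n-2) + Q(n-3) + Q(n-4), Q(1) = 1, Q(2) = 2, Q(3) = 4, Q(4) = 8; Q(10) = 401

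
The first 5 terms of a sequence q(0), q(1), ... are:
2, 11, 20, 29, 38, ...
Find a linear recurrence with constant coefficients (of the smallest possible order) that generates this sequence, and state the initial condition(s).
Look for the lowest-order linear relation among consecutive terms.
Observation: consecutive differences are constant (= 9).
Check at n=2: 1·11 + 9 = 20. ✓

q(n) = q(n-1) + 9, q(0) = 2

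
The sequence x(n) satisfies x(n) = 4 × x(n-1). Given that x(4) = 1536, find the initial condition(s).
In general x(n) = 4ⁿ · x(0). At n = 4: x(0) = x(4) / 4^4 = 1536 / 256 = 6.

x(0) = 6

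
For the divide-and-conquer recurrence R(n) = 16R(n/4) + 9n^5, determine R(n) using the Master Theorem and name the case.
Master Theorem template: R(n) = a·R(n/b) + f(n).
Here: a=16, b=4, f(n)=9n^5
Compute log_b(a) = log_4(16) = 2.
f(n) = 9n^5 = Ω(n^(2+ε)) with ε = 3, and the regularity condition holds (a·f(n/b) = (a/b^5)·f(n) with a/b^5 = 4^-3 < 1). Case 3: R(n) = Θ(f(n)) = Θ(n^5).

Case 3: R(n) = Θ(n^5)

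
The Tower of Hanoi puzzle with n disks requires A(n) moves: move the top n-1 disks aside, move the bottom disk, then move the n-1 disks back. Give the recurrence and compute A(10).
Moving n disks = move the top n-1 disks aside (A(n-1) moves) + move the largest disk (1 move) + move the n-1 disks back on top (A(n-1) moves), so A(n) = 2A(n-1) + 1, with A(1) = 1 (a single disk takes one move).
First terms: 1, 3, 7, 15, 31, 63, … — each is one less than a power of 2. Indeed A(n) + 1 = 2(A(n-1) + 1) with A(1) + 1 = 2, so A(n) + 1 = 2ⁿ and A(n) = 2ⁿ - 1.
Hence A(10) = 2^10 - 1 = 1024 - 1 = 1023.

A(n) = 2A(n-1) + 1, A(1) = 1; A(10) = 1023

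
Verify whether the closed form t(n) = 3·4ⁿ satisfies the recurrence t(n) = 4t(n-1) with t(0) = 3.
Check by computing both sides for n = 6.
From the recurrence with t(0) = 3:
  t(0) = 3, t(1) = 12, t(2) = 48, t(3) = 192, t(4) = 768, t(5) = 3072, t(6) = 12288
  so the recurrence gives t(6) = 12288.
From the proposed closed form t(n) = 3·4ⁿ:
  t(6) = 12288.
Both sides give 12288 at n = 6, and the initial condition(s) match, so the closed form is consistent.

Yes, the closed form is correct.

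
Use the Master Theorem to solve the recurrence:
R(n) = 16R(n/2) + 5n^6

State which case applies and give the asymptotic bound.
Master Theorem template: R(n) = a·R(n/b) + f(n).
Here: a=16, b=2, f(n)=5n^6
Compute log_b(a) = log_2(16) = 4.
f(n) = 5n^6 = Ω(n^(4+ε)) with ε = 2, and the regularity condition holds (a·f(n/b) = (a/b^6)·f(n) with a/b^6 = 2^-2 < 1). Case 3: R(n) = Θ(f(n)) = Θ(n^6).

Case 3: R(n) = Θ(n^6)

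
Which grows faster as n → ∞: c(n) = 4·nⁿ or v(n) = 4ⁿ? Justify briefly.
Comparing growth rates:
Growth-rate hierarchy: log n ≺ any polynomial ≺ any exponential cⁿ (c>1) ≺ n! ≺ nⁿ.
super-exponential nⁿ dominates exponential base 4 asymptotically.

c(n) grows faster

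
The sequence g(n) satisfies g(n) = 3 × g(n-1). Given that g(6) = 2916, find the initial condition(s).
In general g(n) = 3ⁿ · g(0). At n = 6: g(0) = g(6) / 3^6 = 2916 / 729 = 4.

g(0) = 4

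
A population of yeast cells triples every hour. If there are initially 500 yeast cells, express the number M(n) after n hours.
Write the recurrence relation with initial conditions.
Each hour multiplies the count by 3, so the count after n hours depends only on the count after n-1 hours: M(n) = 3 × M(n-1). The starting count gives M(0) = 500.
Unrolling n times gives the closed form M(n) = 500 × 3ⁿ.

M(n) = 3 × M(n-1), M(0) = 500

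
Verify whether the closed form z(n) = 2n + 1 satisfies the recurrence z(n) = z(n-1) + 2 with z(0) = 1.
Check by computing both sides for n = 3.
From the recurrence with z(0) = 1:
  z(0) = 1, z(1) = 3, z(2) = 5, z(3) = 7
  so the recurrence gives z(3) = 7.
From the proposed closed form z(n) = 2n + 1:
  z(3) = 7.
Both sides give 7 at n = 3, and the initial condition(s) match, so the closed form is consistent.

Yes, the closed form is correct.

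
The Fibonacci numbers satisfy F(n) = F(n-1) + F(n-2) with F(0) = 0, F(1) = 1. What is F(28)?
Computing the sequence terms:
0, 1, 1, 2, 3, 5, 8, 13, 21, 34, 55, 89, 144, 233, 377, 610, 987, 1597, 2584, 4181, 6765, 10946, 17711, 28657, 46368, 75025, 121393, 196418, 317811

317811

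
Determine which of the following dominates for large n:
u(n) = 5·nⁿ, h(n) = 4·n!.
Comparing growth rates:
Growth-rate hierarchy: log n ≺ any polynomial ≺ any exponential cⁿ (c>1) ≺ n! ≺ nⁿ.
super-exponential nⁿ dominates factorial asymptotically.

u(n) grows faster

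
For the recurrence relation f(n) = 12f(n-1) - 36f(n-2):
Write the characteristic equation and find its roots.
Substitute f(n) = rⁿ and divide through by rⁿ⁻²: r² - 12r + 36 = 0
Factor: (r - 6)² = 0, so r = 6 (double root).
General solution: f(n) = (A + Bn)·6ⁿ

Characteristic: r² - 12r + 36 = 0, Roots: r = 6 (double root)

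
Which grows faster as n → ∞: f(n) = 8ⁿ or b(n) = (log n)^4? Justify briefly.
Comparing growth rates:
Growth-rate hierarchy: log n ≺ any polynomial ≺ any exponential cⁿ (c>1) ≺ n! ≺ nⁿ.
exponential base 8 dominates polylogarithmic (log n)^4 asymptotically.

f(n) grows faster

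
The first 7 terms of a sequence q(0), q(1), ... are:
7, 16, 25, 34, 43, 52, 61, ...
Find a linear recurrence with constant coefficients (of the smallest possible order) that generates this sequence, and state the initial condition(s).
Look for the lowest-order linear relation among consecutive terms.
Observation: consecutive differences are constant (= 9).
Check at n=2: 1·16 + 9 = 25. ✓

q(n) = q(n-1) + 9, q(0) = 7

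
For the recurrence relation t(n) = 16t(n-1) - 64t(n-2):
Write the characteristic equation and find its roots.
Substitute t(n) = rⁿ and divide through by rⁿ⁻²: r² - 16r + 64 = 0
Factor: (r - 8)² = 0, so r = 8 (double root).
General solution: t(n) = (A + Bn)·8ⁿ

Characteristic: r² - 16r + 64 = 0, Roots: r = 8 (double root)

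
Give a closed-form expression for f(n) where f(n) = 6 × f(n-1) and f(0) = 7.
Recurrence: f(n) = 6 × f(n-1), initial: f(0) = 7.
Each term is 6 times the previous, so this is geometric with ratio 6. After n steps: f(n) = f(0)·6ⁿ = 7·6ⁿ.

f(n) = 7·6ⁿ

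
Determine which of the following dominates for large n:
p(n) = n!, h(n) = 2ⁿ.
Comparing growth rates:
Growth-rate hierarchy: log n ≺ any polynomial ≺ any exponential cⁿ (c>1) ≺ n! ≺ nⁿ.
factorial dominates exponential base 2 asymptotically.

p(n) grows faster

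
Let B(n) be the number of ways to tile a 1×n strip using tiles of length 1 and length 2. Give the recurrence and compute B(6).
Condition on the last tile: it has length 1 (leaving a 1×(n-1) strip) or length 2 (leaving a 1×(n-2) strip), so B(n) = B(n-1) + B(n-2) (order-2 linear recurrence).
For 0 ≤ i < 2 only unit tiles fit, so B(i) = 1.
Iterating the recurrence: B(2) = 2, B(3) = 3, B(4) = 5, B(5) = 8, B(6) = 13.

B(n) = B(n-1) + B(n-2), with B(i) = 1 for 0 ≤ i < 2; B(6) = 13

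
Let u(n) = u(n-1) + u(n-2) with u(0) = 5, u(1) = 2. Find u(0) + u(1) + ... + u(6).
Computing the sequence terms: 5, 2, 7, 9, 16, 25, 41
Adding these values together:

105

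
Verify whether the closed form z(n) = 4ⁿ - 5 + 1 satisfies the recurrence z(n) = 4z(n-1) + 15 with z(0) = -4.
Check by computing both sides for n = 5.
From the recurrence with z(0) = -4:
  z(0) = -4, z(1) = -1, z(2) = 11, z(3) = 59, z(4) = 251, z(5) = 1019
  so the recurrence gives z(5) = 1019.
From the proposed closed form z(n) = 4ⁿ - 5 + 1:
  z(5) = 1020.
The recurrence gives 1019 but the closed form gives 1020, so the closed form does not satisfy the recurrence.

No, the closed form is incorrect.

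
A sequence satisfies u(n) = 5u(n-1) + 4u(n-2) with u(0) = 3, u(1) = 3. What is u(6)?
Computing the sequence terms:
3, 3, 27, 147, 843, 4803, 27387

27387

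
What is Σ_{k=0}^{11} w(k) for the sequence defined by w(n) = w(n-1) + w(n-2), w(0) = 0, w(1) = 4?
Computing the sequence terms: 0, 4, 4, 8, 12, 20, 32, 52, 84, 136, 220, 356
Adding these values together:

928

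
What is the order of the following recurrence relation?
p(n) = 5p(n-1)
The order is the largest lag k for which p(n-k) appears. Here the deepest term is p(n-1), so the order is 1.

Order 1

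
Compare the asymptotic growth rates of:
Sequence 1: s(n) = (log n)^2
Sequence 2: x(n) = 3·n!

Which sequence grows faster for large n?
Comparing growth rates:
Growth-rate hierarchy: log n ≺ any polynomial ≺ any exponential cⁿ (c>1) ≺ n! ≺ nⁿ.
factorial dominates polylogarithmic (log n)^2 asymptotically.

x(n) grows faster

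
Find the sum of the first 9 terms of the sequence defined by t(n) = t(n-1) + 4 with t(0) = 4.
Computing the sequence terms: 4, 8, 12, 16, 20, 24, 28, 32, 36
Adding these values together:

180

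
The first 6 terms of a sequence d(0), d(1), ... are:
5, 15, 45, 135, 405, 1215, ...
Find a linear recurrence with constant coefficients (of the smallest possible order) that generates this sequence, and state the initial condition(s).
Look for the lowest-order linear relation among consecutive terms.
Observation: each term is 3× the previous.
Check at n=2: 3·15 = 45. ✓

d(n) = 3 × d(n-1), d(0) = 5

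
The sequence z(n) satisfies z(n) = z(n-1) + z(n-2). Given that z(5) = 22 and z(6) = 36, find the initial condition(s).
Work backwards using z(k) = z(k+2) - z(k+1):
z(4) = z(6) - z(5) = 36 - 22 = 14
z(3) = z(5) - z(4) = 22 - 14 = 8
z(2) = z(4) - z(3) = 14 - 8 = 6
z(1) = z(3) - z(2) = 8 - 6 = 2
z(0) = z(2) - z(1) = 6 - 2 = 4

z(0) = 4, z(1) = 2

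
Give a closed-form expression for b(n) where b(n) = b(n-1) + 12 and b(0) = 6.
Recurrence: b(n) = b(n-1) + 12, initial: b(0) = 6.
Each step adds 12, so b(n) = b(0) + 12n = 12n + 6.

b(n) = 12n + 6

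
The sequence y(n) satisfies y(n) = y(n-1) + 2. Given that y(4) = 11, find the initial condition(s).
y(4) = y(0) + 4·2, so y(0) = 11 - 8 = 3.

y(0) = 3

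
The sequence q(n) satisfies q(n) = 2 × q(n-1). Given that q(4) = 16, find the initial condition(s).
In general q(n) = 2ⁿ · q(0). At n = 4: q(0) = q(4) / 2^4 = 16 / 16 = 1.

q(0) = 1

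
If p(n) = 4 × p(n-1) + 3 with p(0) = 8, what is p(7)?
Computing step by step:
p(0) = 8
p(1) = 4 × 8 + 3 = 35
p(2) = 4 × 35 + 3 = 143
p(3) = 4 × 143 + 3 = 575
p(4) = 4 × 575 + 3 = 2303
p(5) = 4 × 2303 + 3 = 9215
p(6) = 4 × 9215 + 3 = 36863
p(7) = 4 × 36863 + 3 = 147455

147455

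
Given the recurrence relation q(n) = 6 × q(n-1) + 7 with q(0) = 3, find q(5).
Computing step by step:
q(0) = 3
q(1) = 6 × 3 + 7 = 25
q(2) = 6 × 25 + 7 = 157
q(3) = 6 × 157 + 7 = 949
q(4) = 6 × 949 + 7 = 5701
q(5) = 6 × 5701 + 7 = 34213

34213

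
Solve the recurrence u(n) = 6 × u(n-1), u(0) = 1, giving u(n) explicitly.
Recurrence: u(n) = 6 × u(n-1), initial: u(0) = 1.
Each term is 6 times the previous, so this is geometric with ratio 6. After n steps: u(n) = u(0)·6ⁿ = 6ⁿ.

u(n) = 6ⁿ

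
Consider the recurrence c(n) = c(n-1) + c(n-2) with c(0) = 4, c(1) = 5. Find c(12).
Computing the sequence terms:
4, 5, 9, 14, 23, 37, 60, 97, 157, 254, 411, 665, 1076

1076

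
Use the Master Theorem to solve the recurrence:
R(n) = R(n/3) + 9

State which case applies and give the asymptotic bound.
Master Theorem template: R(n) = a·R(n/b) + f(n).
Here: a=1, b=3, f(n)=9
Compute log_b(a) = log_3(1) = 0.
f(n) = 9 = Θ(1). Case 2: R(n) = Θ(log n).

Case 2: R(n) = Θ(log n)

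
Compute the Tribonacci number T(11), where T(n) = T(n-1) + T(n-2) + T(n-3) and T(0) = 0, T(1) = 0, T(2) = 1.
Computing the sequence terms:
0, 0, 1, 1, 2, 4, 7, 13, 24, 44, 81, 149

149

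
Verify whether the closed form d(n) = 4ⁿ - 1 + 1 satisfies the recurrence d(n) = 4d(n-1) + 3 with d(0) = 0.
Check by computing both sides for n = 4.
From the recurrence with d(0) = 0:
  d(0) = 0, d(1) = 3, d(2) = 15, d(3) = 63, d(4) = 255
  so the recurrence gives d(4) = 255.
From the proposed closed form d(n) = 4ⁿ - 1 + 1:
  d(4) = 256.
The recurrence gives 255 but the closed form gives 256, so the closed form does not satisfy the recurrence.

No, the closed form is incorrect.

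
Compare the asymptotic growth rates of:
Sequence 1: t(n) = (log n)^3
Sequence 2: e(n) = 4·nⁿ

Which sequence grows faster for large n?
Comparing growth rates:
Growth-rate hierarchy: log n ≺ any polynomial ≺ any exponential cⁿ (c>1) ≺ n! ≺ nⁿ.
super-exponential nⁿ dominates polylogarithmic (log n)^3 asymptotically.

e(n) grows faster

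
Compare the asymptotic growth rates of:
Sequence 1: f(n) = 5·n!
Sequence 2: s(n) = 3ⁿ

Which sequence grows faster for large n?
Comparing growth rates:
Growth-rate hierarchy: log n ≺ any polynomial ≺ any exponential cⁿ (c>1) ≺ n! ≺ nⁿ.
factorial dominates exponential base 3 asymptotically.

f(n) grows faster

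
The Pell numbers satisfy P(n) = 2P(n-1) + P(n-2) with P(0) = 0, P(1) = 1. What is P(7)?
Computing the sequence terms:
0, 1, 2, 5, 12, 29, 70, 169

169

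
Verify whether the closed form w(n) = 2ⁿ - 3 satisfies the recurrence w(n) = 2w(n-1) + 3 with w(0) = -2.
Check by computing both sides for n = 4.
From the recurrence with w(0) = -2:
  w(0) = -2, w(1) = -1, w(2) = 1, w(3) = 5, w(4) = 13
  so the recurrence gives w(4) = 13.
From the proposed closed form w(n) = 2ⁿ - 3:
  w(4) = 13.
Both sides give 13 at n = 4, and the initial condition(s) match, so the closed form is consistent.

Yes, the closed form is correct.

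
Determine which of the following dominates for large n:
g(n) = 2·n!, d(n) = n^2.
Comparing growth rates:
Growth-rate hierarchy: log n ≺ any polynomial ≺ any exponential cⁿ (c>1) ≺ n! ≺ nⁿ.
factorial dominates polynomial degree 2 asymptotically.

g(n) grows faster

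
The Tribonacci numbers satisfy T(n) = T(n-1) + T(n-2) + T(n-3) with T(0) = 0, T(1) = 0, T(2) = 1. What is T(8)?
Computing the sequence terms:
0, 0, 1, 1, 2, 4, 7, 13, 24

24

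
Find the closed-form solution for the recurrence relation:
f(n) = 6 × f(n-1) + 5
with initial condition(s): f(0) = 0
Recurrence: f(n) = 6 × f(n-1) + 5, initial: f(0) = 0.
Try f(n) = A·6ⁿ + C. Substituting: A·6ⁿ + C = 6(A·6ⁿ⁻¹ + C) + 5 = A·6ⁿ + 6C + 5, so C = 6C + 5, giving C = -1. Then f(0) = A - 1 = 0 gives A = 1.

f(n) = 6ⁿ - 1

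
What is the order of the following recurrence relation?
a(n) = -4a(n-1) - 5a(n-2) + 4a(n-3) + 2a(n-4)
The order is the largest lag k for which a(n-k) appears. Here the deepest term is a(n-4), so the order is 4.

Order 4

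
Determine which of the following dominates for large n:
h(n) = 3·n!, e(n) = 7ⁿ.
Comparing growth rates:
Growth-rate hierarchy: log n ≺ any polynomial ≺ any exponential cⁿ (c>1) ≺ n! ≺ nⁿ.
factorial dominates exponential base 7 asymptotically.

h(n) grows faster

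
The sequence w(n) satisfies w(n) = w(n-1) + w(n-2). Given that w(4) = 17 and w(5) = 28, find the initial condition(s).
Work backwards using w(k) = w(k+2) - w(k+1):
w(3) = w(5) - w(4) = 28 - 17 = 11
w(2) = w(4) - w(3) = 17 - 11 = 6
w(1) = w(3) - w(2) = 11 - 6 = 5
w(0) = w(2) - w(1) = 6 - 5 = 1

w(0) = 1, w(1) = 5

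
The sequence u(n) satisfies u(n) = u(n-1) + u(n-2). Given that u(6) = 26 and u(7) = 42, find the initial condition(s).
Work backwards using u(k) = u(k+2) - u(k+1):
u(5) = u(7) - u(6) = 42 - 26 = 16
u(4) = u(6) - u(5) = 26 - 16 = 10
u(3) = u(5) - u(4) = 16 - 10 = 6
u(2) = u(4) - u(3) = 10 - 6 = 4
u(1) = u(3) - u(2) = 6 - 4 = 2
u(0) = u(2) - u(1) = 4 - 2 = 2

u(0) = 2, u(1) = 2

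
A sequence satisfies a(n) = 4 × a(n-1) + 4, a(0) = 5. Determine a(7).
Computing step by step:
a(0) = 5
a(1) = 4 × 5 + 4 = 24
a(2) = 4 × 24 + 4 = 100
a(3) = 4 × 100 + 4 = 404
a(4) = 4 × 404 + 4 = 1620
a(5) = 4 × 1620 + 4 = 6484
a(6) = 4 × 6484 + 4 = 25940
a(7) = 4 × 25940 + 4 = 103764

103764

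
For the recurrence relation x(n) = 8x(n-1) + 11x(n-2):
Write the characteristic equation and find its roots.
Substitute x(n) = rⁿ and divide through by rⁿ⁻²: r² - 8r - 11 = 0
Discriminant: 8² + 4·11 = 108, not a perfect square, so by the quadratic formula r = (8 ± √108)/2.
General solution: x(n) = A·r₁ⁿ + B·r₂ⁿ where r₁,r₂ = (8 ± √108)/2

Characteristic: r² - 8r - 11 = 0, Roots: r = (8 ± √108)/2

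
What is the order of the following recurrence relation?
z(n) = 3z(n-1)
The order is the largest lag k for which z(n-k) appears. Here the deepest term is z(n-1), so the order is 1.

Order 1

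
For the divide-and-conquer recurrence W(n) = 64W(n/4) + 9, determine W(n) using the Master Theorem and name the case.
Master Theorem template: W(n) = a·W(n/b) + f(n).
Here: a=64, b=4, f(n)=9
Compute log_b(a) = log_4(64) = 3.
f(n) = 9 = O(n^(3-ε)) with ε = 3. Case 1: W(n) = Θ(n^log_b(a)) = Θ(n^3).

Case 1: W(n) = Θ(n^3)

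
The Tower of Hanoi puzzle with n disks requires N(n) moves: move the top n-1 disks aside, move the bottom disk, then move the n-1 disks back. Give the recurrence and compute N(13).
Moving n disks = move the top n-1 disks aside (N(n-1) moves) + move the largest disk (1 move) + move the n-1 disks back on top (N(n-1) moves), so N(n) = 2N(n-1) + 1, with N(1) = 1 (a single disk takes one move).
First terms: 1, 3, 7, 15, 31, 63, … — each is one less than a power of 2. Indeed N(n) + 1 = 2(N(n-1) + 1) with N(1) + 1 = 2, so N(n) + 1 = 2ⁿ and N(n) = 2ⁿ - 1.
Hence N(13) = 2^13 - 1 = 8192 - 1 = 8191.

N(n) = 2N(n-1) + 1, N(1) = 1; N(13) = 8191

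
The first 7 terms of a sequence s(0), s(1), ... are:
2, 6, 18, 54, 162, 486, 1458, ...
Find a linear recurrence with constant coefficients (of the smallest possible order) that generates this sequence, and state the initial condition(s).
Look for the lowest-order linear relation among consecutive terms.
Observation: each term is 3× the previous.
Check at n=2: 3·6 = 18. ✓

s(n) = 3 × s(n-1), s(0) = 2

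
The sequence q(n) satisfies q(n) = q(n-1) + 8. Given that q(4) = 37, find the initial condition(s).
q(4) = q(0) + 4·8, so q(0) = 37 - 32 = 5.

q(0) = 5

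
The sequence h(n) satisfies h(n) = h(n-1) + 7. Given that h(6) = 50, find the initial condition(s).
h(6) = h(0) + 6·7, so h(0) = 50 - 42 = 8.

h(0) = 8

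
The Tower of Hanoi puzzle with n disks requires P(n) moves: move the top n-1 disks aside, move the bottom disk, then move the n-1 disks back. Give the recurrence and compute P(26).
Moving n disks = move the top n-1 disks aside (P(n-1) moves) + move the largest disk (1 move) + move the n-1 disks back on top (P(n-1) moves), so P(n) = 2P(n-1) + 1, with P(1) = 1 (a single disk takes one move).
First terms: 1, 3, 7, 15, 31, 63, … — each is one less than a power of 2. Indeed P(n) + 1 = 2(P(n-1) + 1) with P(1) + 1 = 2, so P(n) + 1 = 2ⁿ and P(n) = 2ⁿ - 1.
Hence P(26) = 2^26 - 1 = 67108864 - 1 = 67108863.

P(n) = 2P(n-1) + 1, P(1) = 1; P(26) = 67108863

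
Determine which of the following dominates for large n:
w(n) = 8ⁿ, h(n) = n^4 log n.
Comparing growth rates:
Growth-rate hierarchy: log n ≺ any polynomial ≺ any exponential cⁿ (c>1) ≺ n! ≺ nⁿ.
exponential base 8 dominates polynomial degree 4 (with log factor) asymptotically.

w(n) grows faster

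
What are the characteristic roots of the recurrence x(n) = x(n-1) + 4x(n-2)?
Substitute x(n) = rⁿ and divide through by rⁿ⁻²: r² - r - 4 = 0
Discriminant: 1² + 4·4 = 17, not a perfect square, so by the quadratic formula r = (1 ± √17)/2.
General solution: x(n) = A·r₁ⁿ + B·r₂ⁿ where r₁,r₂ = (1 ± √17)/2

Characteristic: r² - r - 4 = 0, Roots: r = (1 ± √17)/2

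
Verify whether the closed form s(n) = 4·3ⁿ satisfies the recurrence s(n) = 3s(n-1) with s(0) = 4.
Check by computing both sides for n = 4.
From the recurrence with s(0) = 4:
  s(0) = 4, s(1) = 12, s(2) = 36, s(3) = 108, s(4) = 324
  so the recurrence gives s(4) = 324.
From the proposed closed form s(n) = 4·3ⁿ:
  s(4) = 324.
Both sides give 324 at n = 4, and the initial condition(s) match, so the closed form is consistent.

Yes, the closed form is correct.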